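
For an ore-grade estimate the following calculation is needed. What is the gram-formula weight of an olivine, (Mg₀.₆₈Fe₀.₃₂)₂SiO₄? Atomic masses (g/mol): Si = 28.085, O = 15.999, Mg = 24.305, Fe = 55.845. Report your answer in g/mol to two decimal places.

M = 1.36·24.305 + 0.64·55.845 + 1·28.085 + 4·15.999

160.88 g/mol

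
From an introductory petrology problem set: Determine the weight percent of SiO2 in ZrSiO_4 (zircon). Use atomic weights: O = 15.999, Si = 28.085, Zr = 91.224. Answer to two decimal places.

Formula mass = 183.305 g/mol.
1 Si → 1.0000 mol SiO2 per formula unit; M(SiO2) = 60.083, so SiO2 mass = 60.083 g.
60.083/183.305 × 100 = 32.78 wt%.

32.78 wt%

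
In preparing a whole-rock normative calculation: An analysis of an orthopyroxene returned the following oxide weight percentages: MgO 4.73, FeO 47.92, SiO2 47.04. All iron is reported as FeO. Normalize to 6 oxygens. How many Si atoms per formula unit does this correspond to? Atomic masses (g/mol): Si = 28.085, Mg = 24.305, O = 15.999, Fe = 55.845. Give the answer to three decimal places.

1.999 Si apfu

4.73 wt% MgO ÷ 40.304 g/mol = 0.11736 mol, giving 0.11736 Mg and 0.11736 O.
47.92 wt% FeO ÷ 71.844 g/mol = 0.66700 mol, giving 0.66700 Fe and 0.66700 O.
47.04 wt% SiO2 ÷ 60.083 g/mol = 0.78292 mol, giving 0.78292 Si and 1.56584 O.
Oxygen sums to 2.35020; scaling by 6/2.35020 = 2.55297 puts the formula on 6 O.
Si: 0.78292 × 2.55297 = 1.999 atoms per formula unit.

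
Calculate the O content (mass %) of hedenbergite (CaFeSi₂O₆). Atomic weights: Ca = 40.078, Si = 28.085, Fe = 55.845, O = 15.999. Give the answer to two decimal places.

38.69 mass %

Formula mass = 1×40.078 + 1×55.845 + 2×28.085 + 6×15.999 = 248.087 g/mol, of which 95.994 g is O.
So O makes up 95.994/248.087 = 0.3869 of the mass, i.e. 38.69%.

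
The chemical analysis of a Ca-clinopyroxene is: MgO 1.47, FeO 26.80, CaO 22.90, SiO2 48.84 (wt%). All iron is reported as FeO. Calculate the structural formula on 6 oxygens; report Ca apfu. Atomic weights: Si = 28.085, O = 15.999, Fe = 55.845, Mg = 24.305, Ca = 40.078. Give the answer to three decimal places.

1.003 Ca apfu

MgO: 1.47/40.304 = 0.03647 mol → 0.03647 mol Mg, 0.03647 mol O.
FeO: 26.80/71.844 = 0.37303 mol → 0.37303 mol Fe, 0.37303 mol O.
CaO: 22.90/56.077 = 0.40837 mol → 0.40837 mol Ca, 0.40837 mol O.
SiO2: 48.84/60.083 = 0.81288 mol → 0.81288 mol Si, 1.62576 mol O.
Total oxygen = 2.44363 mol. Normalization factor = 6/2.44363 = 2.45536.
Ca per 6 O = 0.40837 × 2.45536 = 1.003.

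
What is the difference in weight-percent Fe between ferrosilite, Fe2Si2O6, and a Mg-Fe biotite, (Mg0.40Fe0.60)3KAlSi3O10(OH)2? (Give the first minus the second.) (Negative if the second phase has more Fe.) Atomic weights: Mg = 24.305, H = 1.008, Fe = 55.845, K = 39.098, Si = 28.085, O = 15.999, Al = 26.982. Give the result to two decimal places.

M(Fe2Si2O6) = 263.854 g/mol, so wt% Fe = 111.690/263.854 × 100 = 42.33%.
M((Mg0.40Fe0.60)3KAlSi3O10(OH)2) = 474.026 g/mol, so wt% Fe = 100.521/474.026 × 100 = 21.21%.
42.33 − 21.21 = 21.12 pp.

21.12 percentage points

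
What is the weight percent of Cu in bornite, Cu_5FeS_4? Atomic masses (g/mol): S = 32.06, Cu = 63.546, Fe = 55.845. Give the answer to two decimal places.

63.32 wt%

Molar mass of Cu_5FeS_4: 5·63.546 + 1·55.845 + 4·32.06 = 501.815 g/mol.
Mass of Cu per formula unit: 5 × 63.546 = 317.730 g.
Weight fraction Cu = 317.730 / 501.815 = 0.6332.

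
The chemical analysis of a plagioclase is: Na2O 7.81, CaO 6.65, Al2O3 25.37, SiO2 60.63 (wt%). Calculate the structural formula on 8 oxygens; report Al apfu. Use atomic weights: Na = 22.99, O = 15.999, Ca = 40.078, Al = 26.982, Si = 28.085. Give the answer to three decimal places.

1.323 Al apfu

7.81 wt% Na2O ÷ 61.979 g/mol = 0.12601 mol, giving 0.25202 Na and 0.12601 O.
6.65 wt% CaO ÷ 56.077 g/mol = 0.11859 mol, giving 0.11859 Ca and 0.11859 O.
25.37 wt% Al2O3 ÷ 101.961 g/mol = 0.24882 mol, giving 0.49764 Al and 0.74646 O.
60.63 wt% SiO2 ÷ 60.083 g/mol = 1.00910 mol, giving 1.00910 Si and 2.01820 O.
Oxygen sums to 3.00926; scaling by 8/3.00926 = 2.65846 puts the formula on 8 O.
Al: 0.49764 × 2.65846 = 1.323 atoms per formula unit.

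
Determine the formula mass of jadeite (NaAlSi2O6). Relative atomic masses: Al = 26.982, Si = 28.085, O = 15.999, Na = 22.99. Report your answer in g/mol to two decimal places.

M = 1·22.99 + 1·26.982 + 2·28.085 + 6·15.999

202.14 g/mol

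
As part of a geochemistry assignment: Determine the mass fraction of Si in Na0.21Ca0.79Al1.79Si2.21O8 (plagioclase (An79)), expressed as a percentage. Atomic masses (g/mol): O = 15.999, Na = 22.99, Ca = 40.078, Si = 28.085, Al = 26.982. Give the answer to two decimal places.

22.58 wt%

M(Na0.21Ca0.79Al1.79Si2.21O8) = 274.847 g/mol.
Si contributes 2.21 × 28.085 = 62.068 g per mole.
62.068/274.847 = 0.2258 → 22.58%.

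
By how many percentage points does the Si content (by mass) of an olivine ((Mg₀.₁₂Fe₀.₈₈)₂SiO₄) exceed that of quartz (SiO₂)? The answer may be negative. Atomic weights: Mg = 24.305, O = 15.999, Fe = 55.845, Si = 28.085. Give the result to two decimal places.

-32.43 percentage points

Si in (Mg₀.₁₂Fe₀.₈₈)₂SiO₄: molar mass 196.201 g/mol; 1×28.085 = 28.085 g → 14.31 wt%.
Si in SiO₂: molar mass 60.083 g/mol; 1×28.085 = 28.085 g → 46.74 wt%.
Difference = 14.31 − 46.74 = -32.43 percentage points.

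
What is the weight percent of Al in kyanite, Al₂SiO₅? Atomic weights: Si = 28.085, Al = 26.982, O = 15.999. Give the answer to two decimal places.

M(Al₂SiO₅) = 162.044 g/mol.
Al contributes 2 × 26.982 = 53.964 g per mole.
53.964/162.044 = 0.3330 → 33.30%.

33.30 mass %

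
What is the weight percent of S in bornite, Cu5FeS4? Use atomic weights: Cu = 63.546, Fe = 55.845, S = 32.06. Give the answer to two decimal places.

M(Cu5FeS4) = 501.815 g/mol.
S contributes 4 × 32.06 = 128.240 g per mole.
128.240/501.815 = 0.2556 → 25.56%.

25.56 mass %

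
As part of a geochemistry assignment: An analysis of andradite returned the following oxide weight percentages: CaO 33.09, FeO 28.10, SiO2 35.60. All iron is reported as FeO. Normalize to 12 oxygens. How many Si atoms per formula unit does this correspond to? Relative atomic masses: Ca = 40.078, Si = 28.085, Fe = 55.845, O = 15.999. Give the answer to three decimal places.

3.282 Si apfu

33.09 wt% CaO ÷ 56.077 g/mol = 0.59008 mol, giving 0.59008 Ca and 0.59008 O.
28.10 wt% FeO ÷ 71.844 g/mol = 0.39113 mol, giving 0.39113 Fe and 0.39113 O.
35.60 wt% SiO2 ÷ 60.083 g/mol = 0.59251 mol, giving 0.59251 Si and 1.18502 O.
Oxygen sums to 2.16623; scaling by 12/2.16623 = 5.53958 puts the formula on 12 O.
Si: 0.59251 × 5.53958 = 3.282 atoms per formula unit.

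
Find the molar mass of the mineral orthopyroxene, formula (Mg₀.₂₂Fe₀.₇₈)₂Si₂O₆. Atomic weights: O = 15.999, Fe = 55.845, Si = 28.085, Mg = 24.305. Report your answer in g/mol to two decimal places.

M = 0.44*24.305 + 1.56*55.845 + 2*28.085 + 6*15.999

249.98 g/mol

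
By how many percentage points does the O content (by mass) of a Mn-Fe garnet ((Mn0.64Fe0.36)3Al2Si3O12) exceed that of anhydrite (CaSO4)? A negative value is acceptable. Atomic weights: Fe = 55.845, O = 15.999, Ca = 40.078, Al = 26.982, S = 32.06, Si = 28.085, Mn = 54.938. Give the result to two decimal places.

M((Mn0.64Fe0.36)3Al2Si3O12) = 496.001 g/mol, so wt% O = 191.988/496.001 × 100 = 38.71%.
M(CaSO4) = 136.134 g/mol, so wt% O = 63.996/136.134 × 100 = 47.01%.
38.71 − 47.01 = -8.30 pp.

-8.30 percentage points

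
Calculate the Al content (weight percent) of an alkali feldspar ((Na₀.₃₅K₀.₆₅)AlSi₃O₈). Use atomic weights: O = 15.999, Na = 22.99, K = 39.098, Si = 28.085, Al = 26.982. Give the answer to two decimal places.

9.89 weight percent

M((Na₀.₃₅K₀.₆₅)AlSi₃O₈) = 272.689 g/mol.
Al contributes 1 × 26.982 = 26.982 g per mole.
26.982/272.689 = 0.0989 → 9.89%.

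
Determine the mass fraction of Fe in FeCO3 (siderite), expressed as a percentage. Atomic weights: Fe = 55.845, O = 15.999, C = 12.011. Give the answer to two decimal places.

Molar mass of FeCO3: 1*55.845 + 1*12.011 + 3*15.999 = 115.853 g/mol.
Mass of Fe per formula unit: 1 × 55.845 = 55.845 g.
Weight fraction Fe = 55.845 / 115.853 = 0.4820.

48.20 weight percent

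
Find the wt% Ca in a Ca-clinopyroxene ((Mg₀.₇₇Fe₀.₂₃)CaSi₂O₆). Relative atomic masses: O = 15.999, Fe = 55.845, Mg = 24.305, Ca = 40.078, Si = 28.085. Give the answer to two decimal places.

Formula mass = 0.77×24.305 + 0.23×55.845 + 1×40.078 + 2×28.085 + 6×15.999 = 223.801 g/mol, of which 40.078 g is Ca.
So Ca makes up 40.078/223.801 = 0.1791 of the mass, i.e. 17.91%.

17.91 weight percent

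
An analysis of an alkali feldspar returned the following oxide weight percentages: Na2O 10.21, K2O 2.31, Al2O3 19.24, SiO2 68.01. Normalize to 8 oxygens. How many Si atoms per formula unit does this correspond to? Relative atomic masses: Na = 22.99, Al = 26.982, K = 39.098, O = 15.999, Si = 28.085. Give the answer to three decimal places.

2.999 Si apfu

Na2O: 10.21/61.979 = 0.16473 mol → 0.32946 mol Na, 0.16473 mol O.
K2O: 2.31/94.195 = 0.02452 mol → 0.04904 mol K, 0.02452 mol O.
Al2O3: 19.24/101.961 = 0.18870 mol → 0.37740 mol Al, 0.56610 mol O.
SiO2: 68.01/60.083 = 1.13193 mol → 1.13193 mol Si, 2.26386 mol O.
Total oxygen = 3.01921 mol. Normalization factor = 8/3.01921 = 2.64970.
Si per 8 O = 1.13193 × 2.64970 = 2.999.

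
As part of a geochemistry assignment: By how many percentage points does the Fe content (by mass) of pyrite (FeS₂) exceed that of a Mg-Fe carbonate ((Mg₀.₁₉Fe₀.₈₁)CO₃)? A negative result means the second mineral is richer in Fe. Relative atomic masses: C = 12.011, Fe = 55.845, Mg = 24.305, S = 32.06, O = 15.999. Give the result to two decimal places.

Fe in FeS₂: molar mass 119.965 g/mol; 1×55.845 = 55.845 g → 46.55 wt%.
Fe in (Mg₀.₁₉Fe₀.₈₁)CO₃: molar mass 109.860 g/mol; 0.81×55.845 = 45.234 g → 41.17 wt%.
Difference = 46.55 − 41.17 = 5.38 percentage points.

5.38 percentage points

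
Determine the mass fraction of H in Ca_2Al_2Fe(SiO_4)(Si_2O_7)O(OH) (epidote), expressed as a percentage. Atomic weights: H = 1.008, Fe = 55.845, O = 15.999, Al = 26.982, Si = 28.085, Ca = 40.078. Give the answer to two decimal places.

Formula mass = 2·40.078 + 2·26.982 + 1·55.845 + 3·28.085 + 13·15.999 + 1·1.008 = 483.215 g/mol, of which 1.008 g is H.
So H makes up 1.008/483.215 = 0.0021 of the mass, i.e. 0.21%.

0.21 mass %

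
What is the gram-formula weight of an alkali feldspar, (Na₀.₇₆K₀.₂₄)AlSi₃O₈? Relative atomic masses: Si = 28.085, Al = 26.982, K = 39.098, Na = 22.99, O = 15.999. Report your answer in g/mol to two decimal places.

266.08 g/mol

M = 0.76*22.99 + 0.24*39.098 + 1*26.982 + 3*28.085 + 8*15.999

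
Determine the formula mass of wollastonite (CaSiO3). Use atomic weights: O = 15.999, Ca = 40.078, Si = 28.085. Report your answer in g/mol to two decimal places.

116.16 g/mol

The formula mass is the sum 1*40.078 + 1*28.085 + 3*15.999.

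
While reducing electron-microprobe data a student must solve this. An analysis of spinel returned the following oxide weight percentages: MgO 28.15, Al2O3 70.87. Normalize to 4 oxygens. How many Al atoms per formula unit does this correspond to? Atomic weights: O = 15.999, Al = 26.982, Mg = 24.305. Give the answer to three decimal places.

28.15 wt% MgO ÷ 40.304 g/mol = 0.69844 mol, giving 0.69844 Mg and 0.69844 O.
70.87 wt% Al2O3 ÷ 101.961 g/mol = 0.69507 mol, giving 1.39014 Al and 2.08521 O.
Oxygen sums to 2.78365; scaling by 4/2.78365 = 1.43696 puts the formula on 4 O.
Al: 1.39014 × 1.43696 = 1.998 atoms per formula unit.

1.998 Al apfu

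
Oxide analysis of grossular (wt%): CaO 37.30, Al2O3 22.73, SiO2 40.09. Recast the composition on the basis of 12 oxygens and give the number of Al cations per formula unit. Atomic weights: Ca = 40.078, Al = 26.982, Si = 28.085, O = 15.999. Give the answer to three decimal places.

CaO: 37.30/56.077 = 0.66516 mol → 0.66516 mol Ca, 0.66516 mol O.
Al2O3: 22.73/101.961 = 0.22293 mol → 0.44586 mol Al, 0.66879 mol O.
SiO2: 40.09/60.083 = 0.66724 mol → 0.66724 mol Si, 1.33448 mol O.
Total oxygen = 2.66843 mol. Normalization factor = 12/2.66843 = 4.49703.
Al per 12 O = 0.44586 × 4.49703 = 2.005.

2.005 Al apfu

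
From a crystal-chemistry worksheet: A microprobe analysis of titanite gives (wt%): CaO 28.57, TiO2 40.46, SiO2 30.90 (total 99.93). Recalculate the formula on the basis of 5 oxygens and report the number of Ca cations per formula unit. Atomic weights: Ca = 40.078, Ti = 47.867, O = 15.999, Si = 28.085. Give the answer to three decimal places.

0.998 Ca apfu

CaO: 28.57/56.077 = 0.50948 mol → 0.50948 mol Ca, 0.50948 mol O.
TiO2: 40.46/79.865 = 0.50660 mol → 0.50660 mol Ti, 1.01320 mol O.
SiO2: 30.90/60.083 = 0.51429 mol → 0.51429 mol Si, 1.02858 mol O.
Total oxygen = 2.55126 mol. Normalization factor = 5/2.55126 = 1.95982.
Ca per 5 O = 0.50948 × 1.95982 = 0.998.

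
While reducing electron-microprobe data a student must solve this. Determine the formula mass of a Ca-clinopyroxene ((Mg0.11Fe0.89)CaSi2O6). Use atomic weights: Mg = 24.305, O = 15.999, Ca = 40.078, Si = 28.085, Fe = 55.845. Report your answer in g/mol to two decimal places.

244.62 g/mol

The formula mass is the sum 0.11×24.305 + 0.89×55.845 + 1×40.078 + 2×28.085 + 6×15.999.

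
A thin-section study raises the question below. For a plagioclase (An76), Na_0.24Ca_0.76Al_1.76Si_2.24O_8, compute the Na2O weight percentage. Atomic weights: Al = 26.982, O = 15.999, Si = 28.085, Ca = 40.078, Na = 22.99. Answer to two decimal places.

Molar mass of Na_0.24Ca_0.76Al_1.76Si_2.24O_8 = 0.24·22.99 + 0.76·40.078 + 1.76·26.982 + 2.24·28.085 + 8·15.999 = 274.368 g/mol.
Each formula unit contains 0.24 Na, equivalent to 0.24/2 = 0.1200 mol Na2O.
M(Na2O) = 2×22.99 + 1×15.999 = 61.979 g/mol.
Mass of Na2O per formula unit = 0.1200 × 61.979 = 7.437 g.
Na2O wt% = 7.437 / 274.368 × 100 = 2.71%.

2.71 wt%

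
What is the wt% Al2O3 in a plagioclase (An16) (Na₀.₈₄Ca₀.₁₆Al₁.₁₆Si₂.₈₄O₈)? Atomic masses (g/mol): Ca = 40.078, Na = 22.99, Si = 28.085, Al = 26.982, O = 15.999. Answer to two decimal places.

Molar mass of Na₀.₈₄Ca₀.₁₆Al₁.₁₆Si₂.₈₄O₈ = 0.84*22.99 + 0.16*40.078 + 1.16*26.982 + 2.84*28.085 + 8*15.999 = 264.777 g/mol.
Each formula unit contains 1.16 Al, equivalent to 1.16/2 = 0.5800 mol Al2O3.
M(Al2O3) = 2×26.982 + 3×15.999 = 101.961 g/mol.
Mass of Al2O3 per formula unit = 0.5800 × 101.961 = 59.137 g.
Al2O3 wt% = 59.137 / 264.777 × 100 = 22.33%.

22.33 wt%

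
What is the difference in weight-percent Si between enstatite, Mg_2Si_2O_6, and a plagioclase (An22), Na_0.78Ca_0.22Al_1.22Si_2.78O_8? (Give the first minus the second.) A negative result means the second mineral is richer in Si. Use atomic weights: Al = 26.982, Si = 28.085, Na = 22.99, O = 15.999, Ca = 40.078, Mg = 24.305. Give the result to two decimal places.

-1.40 percentage points

First mineral: 56.170 g Si in 200.774 g formula = 27.98 wt% Si.
Second mineral: 78.076 g Si in 265.736 g formula = 29.38 wt% Si.
27.98% − 29.38% gives a difference of -1.40 percentage points.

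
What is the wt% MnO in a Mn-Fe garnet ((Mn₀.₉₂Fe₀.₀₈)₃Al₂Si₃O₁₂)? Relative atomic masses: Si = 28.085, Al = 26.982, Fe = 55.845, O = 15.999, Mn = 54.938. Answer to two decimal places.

39.53 wt%

Formula mass = 495.239 g/mol.
2.76 Mn → 2.7600 mol MnO per formula unit; M(MnO) = 70.937, so MnO mass = 195.786 g.
195.786/495.239 × 100 = 39.53 wt%.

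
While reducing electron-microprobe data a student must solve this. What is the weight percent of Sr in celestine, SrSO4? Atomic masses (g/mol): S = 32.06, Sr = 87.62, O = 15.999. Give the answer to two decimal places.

Molar mass of SrSO4: 1×87.62 + 1×32.06 + 4×15.999 = 183.676 g/mol.
Mass of Sr per formula unit: 1 × 87.62 = 87.620 g.
Weight fraction Sr = 87.620 / 183.676 = 0.4770.

47.70 weight percent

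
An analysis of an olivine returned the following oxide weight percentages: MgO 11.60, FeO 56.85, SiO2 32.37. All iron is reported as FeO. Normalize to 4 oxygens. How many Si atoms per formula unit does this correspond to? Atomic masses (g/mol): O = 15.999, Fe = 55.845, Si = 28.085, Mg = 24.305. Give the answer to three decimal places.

MgO: 11.60/40.304 = 0.28781 mol → 0.28781 mol Mg, 0.28781 mol O.
FeO: 56.85/71.844 = 0.79130 mol → 0.79130 mol Fe, 0.79130 mol O.
SiO2: 32.37/60.083 = 0.53875 mol → 0.53875 mol Si, 1.07750 mol O.
Total oxygen = 2.15661 mol. Normalization factor = 4/2.15661 = 1.85476.
Si per 4 O = 0.53875 × 1.85476 = 0.999.

0.999 Si apfu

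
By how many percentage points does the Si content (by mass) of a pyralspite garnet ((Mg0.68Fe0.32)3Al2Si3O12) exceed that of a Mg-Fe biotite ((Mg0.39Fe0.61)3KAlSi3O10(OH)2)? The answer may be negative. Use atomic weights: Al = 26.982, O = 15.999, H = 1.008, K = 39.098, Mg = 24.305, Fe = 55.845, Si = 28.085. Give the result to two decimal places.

First mineral: 84.255 g Si in 433.400 g formula = 19.44 wt% Si.
Second mineral: 84.255 g Si in 474.972 g formula = 17.74 wt% Si.
19.44% − 17.74% gives a difference of 1.70 percentage points.

1.70 percentage points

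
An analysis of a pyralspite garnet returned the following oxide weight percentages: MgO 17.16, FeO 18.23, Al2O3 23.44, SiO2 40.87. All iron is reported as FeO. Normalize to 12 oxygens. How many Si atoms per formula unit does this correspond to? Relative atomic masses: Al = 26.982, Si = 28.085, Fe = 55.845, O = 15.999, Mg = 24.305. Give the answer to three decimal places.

MgO (M=40.304): mol = 0.42576; Mg = 0.42576, O = 0.42576.
FeO (M=71.844): mol = 0.25374; Fe = 0.25374, O = 0.25374.
Al2O3 (M=101.961): mol = 0.22989; Al = 0.45978, O = 0.68967.
SiO2 (M=60.083): mol = 0.68023; Si = 0.68023, O = 1.36046.
ΣO = 2.72963; factor = 12/ΣO = 4.39620.
Si apfu = 0.68023 × 4.39620 = 2.990.

2.990 Si apfu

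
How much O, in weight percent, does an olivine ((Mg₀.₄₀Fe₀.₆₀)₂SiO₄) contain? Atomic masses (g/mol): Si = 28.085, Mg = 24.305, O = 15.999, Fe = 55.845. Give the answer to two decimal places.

35.84 weight percent

Molar mass of (Mg₀.₄₀Fe₀.₆₀)₂SiO₄: 0.80*24.305 + 1.20*55.845 + 1*28.085 + 4*15.999 = 178.539 g/mol.
Mass of O per formula unit: 4 × 15.999 = 63.996 g.
Weight fraction O = 63.996 / 178.539 = 0.3584.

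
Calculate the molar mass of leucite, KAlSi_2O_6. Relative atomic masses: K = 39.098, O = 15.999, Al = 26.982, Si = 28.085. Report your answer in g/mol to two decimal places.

218.24 g/mol

K: 1 × 39.098 = 39.0980
Al: 1 × 26.982 = 26.9820
Si: 2 × 28.085 = 56.1700
O: 6 × 15.999 = 95.9940
Summing the contributions gives the formula mass.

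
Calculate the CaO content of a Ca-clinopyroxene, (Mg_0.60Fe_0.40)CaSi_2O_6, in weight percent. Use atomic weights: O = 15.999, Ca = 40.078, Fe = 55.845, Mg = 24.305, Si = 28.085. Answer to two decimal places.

24.47 wt%

Formula mass = 229.163 g/mol.
1 Ca → 1.0000 mol CaO per formula unit; M(CaO) = 56.077, so CaO mass = 56.077 g.
56.077/229.163 × 100 = 24.47 wt%.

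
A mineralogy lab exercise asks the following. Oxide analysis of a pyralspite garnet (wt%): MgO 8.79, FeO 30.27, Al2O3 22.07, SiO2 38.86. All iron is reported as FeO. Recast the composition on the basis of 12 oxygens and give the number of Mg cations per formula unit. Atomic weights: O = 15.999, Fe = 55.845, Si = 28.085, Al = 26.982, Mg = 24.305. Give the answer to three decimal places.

MgO (M=40.304): mol = 0.21809; Mg = 0.21809, O = 0.21809.
FeO (M=71.844): mol = 0.42133; Fe = 0.42133, O = 0.42133.
Al2O3 (M=101.961): mol = 0.21646; Al = 0.43292, O = 0.64938.
SiO2 (M=60.083): mol = 0.64677; Si = 0.64677, O = 1.29354.
ΣO = 2.58234; factor = 12/ΣO = 4.64695.
Mg apfu = 0.21809 × 4.64695 = 1.013.

1.013 Mg apfu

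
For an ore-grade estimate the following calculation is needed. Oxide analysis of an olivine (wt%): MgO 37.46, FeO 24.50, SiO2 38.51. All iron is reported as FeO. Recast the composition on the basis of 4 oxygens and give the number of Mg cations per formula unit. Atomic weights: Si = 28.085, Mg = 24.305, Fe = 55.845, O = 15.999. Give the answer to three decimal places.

MgO: 37.46/40.304 = 0.92944 mol → 0.92944 mol Mg, 0.92944 mol O.
FeO: 24.50/71.844 = 0.34102 mol → 0.34102 mol Fe, 0.34102 mol O.
SiO2: 38.51/60.083 = 0.64095 mol → 0.64095 mol Si, 1.28190 mol O.
Total oxygen = 2.55236 mol. Normalization factor = 4/2.55236 = 1.56718.
Mg per 4 O = 0.92944 × 1.56718 = 1.457.

1.457 Mg apfu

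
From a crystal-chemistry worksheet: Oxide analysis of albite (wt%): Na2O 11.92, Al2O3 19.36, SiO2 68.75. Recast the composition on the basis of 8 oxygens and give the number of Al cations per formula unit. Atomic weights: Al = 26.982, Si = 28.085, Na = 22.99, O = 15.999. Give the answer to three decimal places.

0.996 Al apfu

Na2O (M=61.979): mol = 0.19232; Na = 0.38464, O = 0.19232.
Al2O3 (M=101.961): mol = 0.18988; Al = 0.37976, O = 0.56964.
SiO2 (M=60.083): mol = 1.14425; Si = 1.14425, O = 2.28850.
ΣO = 3.05046; factor = 8/ΣO = 2.62256.
Al apfu = 0.37976 × 2.62256 = 0.996.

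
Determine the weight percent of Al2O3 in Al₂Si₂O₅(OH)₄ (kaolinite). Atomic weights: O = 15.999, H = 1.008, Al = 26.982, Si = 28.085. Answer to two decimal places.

39.50 wt%

Molar mass of Al₂Si₂O₅(OH)₄ = 2·26.982 + 2·28.085 + 9·15.999 + 4·1.008 = 258.157 g/mol.
Each formula unit contains 2 Al, equivalent to 2/2 = 1.0000 mol Al2O3.
M(Al2O3) = 2×26.982 + 3×15.999 = 101.961 g/mol.
Mass of Al2O3 per formula unit = 1.0000 × 101.961 = 101.961 g.
Al2O3 wt% = 101.961 / 258.157 × 100 = 39.50%.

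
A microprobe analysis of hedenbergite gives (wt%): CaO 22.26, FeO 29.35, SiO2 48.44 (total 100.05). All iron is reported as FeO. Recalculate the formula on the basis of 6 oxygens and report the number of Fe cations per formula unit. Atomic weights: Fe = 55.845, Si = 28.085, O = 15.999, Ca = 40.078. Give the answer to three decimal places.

CaO: 22.26/56.077 = 0.39695 mol → 0.39695 mol Ca, 0.39695 mol O.
FeO: 29.35/71.844 = 0.40852 mol → 0.40852 mol Fe, 0.40852 mol O.
SiO2: 48.44/60.083 = 0.80622 mol → 0.80622 mol Si, 1.61244 mol O.
Total oxygen = 2.41791 mol. Normalization factor = 6/2.41791 = 2.48148.
Fe per 6 O = 0.40852 × 2.48148 = 1.014.

1.014 Fe apfu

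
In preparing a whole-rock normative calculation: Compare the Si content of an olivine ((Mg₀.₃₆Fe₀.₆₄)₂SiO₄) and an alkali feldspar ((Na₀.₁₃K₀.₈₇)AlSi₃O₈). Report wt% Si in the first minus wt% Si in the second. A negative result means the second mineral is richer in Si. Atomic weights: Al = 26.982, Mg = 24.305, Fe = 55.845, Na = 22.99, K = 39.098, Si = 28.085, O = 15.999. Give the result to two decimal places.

Si in (Mg₀.₃₆Fe₀.₆₄)₂SiO₄: molar mass 181.062 g/mol; 1×28.085 = 28.085 g → 15.51 wt%.
Si in (Na₀.₁₃K₀.₈₇)AlSi₃O₈: molar mass 276.233 g/mol; 3×28.085 = 84.255 g → 30.50 wt%.
Difference = 15.51 − 30.50 = -14.99 percentage points.

-14.99 percentage points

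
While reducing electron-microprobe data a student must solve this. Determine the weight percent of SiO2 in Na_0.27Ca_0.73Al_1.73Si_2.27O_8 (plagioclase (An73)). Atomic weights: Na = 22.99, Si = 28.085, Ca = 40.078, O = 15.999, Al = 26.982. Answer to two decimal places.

49.80 wt%

Molar mass of Na_0.27Ca_0.73Al_1.73Si_2.27O_8 = 0.27·22.99 + 0.73·40.078 + 1.73·26.982 + 2.27·28.085 + 8·15.999 = 273.888 g/mol.
Each formula unit contains 2.27 Si, equivalent to 2.27/1 = 2.2700 mol SiO2.
M(SiO2) = 1×28.085 + 2×15.999 = 60.083 g/mol.
Mass of SiO2 per formula unit = 2.2700 × 60.083 = 136.388 g.
SiO2 wt% = 136.388 / 273.888 × 100 = 49.80%.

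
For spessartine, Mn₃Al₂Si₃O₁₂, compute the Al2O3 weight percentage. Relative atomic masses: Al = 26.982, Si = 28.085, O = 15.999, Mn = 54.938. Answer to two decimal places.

20.60 wt%

Formula mass = 495.021 g/mol.
2 Al → 1.0000 mol Al2O3 per formula unit; M(Al2O3) = 101.961, so Al2O3 mass = 101.961 g.
101.961/495.021 × 100 = 20.60 wt%.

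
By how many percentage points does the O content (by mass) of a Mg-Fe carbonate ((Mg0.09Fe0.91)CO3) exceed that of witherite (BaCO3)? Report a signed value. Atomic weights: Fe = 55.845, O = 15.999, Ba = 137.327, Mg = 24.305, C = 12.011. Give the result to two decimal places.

O in (Mg0.09Fe0.91)CO3: molar mass 113.014 g/mol; 3×15.999 = 47.997 g → 42.47 wt%.
O in BaCO3: molar mass 197.335 g/mol; 3×15.999 = 47.997 g → 24.32 wt%.
Difference = 42.47 − 24.32 = 18.15 percentage points.

18.15 percentage points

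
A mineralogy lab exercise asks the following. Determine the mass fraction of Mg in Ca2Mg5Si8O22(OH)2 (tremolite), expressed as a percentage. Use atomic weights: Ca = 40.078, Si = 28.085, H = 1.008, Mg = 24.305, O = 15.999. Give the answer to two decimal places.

14.96 mass %

M(Ca2Mg5Si8O22(OH)2) = 812.353 g/mol.
Mg contributes 5 × 24.305 = 121.525 g per mole.
121.525/812.353 = 0.1496 → 14.96%.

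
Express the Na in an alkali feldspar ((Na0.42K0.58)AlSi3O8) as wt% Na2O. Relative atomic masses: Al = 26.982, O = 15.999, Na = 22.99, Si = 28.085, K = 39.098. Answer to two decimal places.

Formula mass = 271.562 g/mol.
0.42 Na → 0.2100 mol Na2O per formula unit; M(Na2O) = 61.979, so Na2O mass = 13.016 g.
13.016/271.562 × 100 = 4.79 wt%.

4.79 wt%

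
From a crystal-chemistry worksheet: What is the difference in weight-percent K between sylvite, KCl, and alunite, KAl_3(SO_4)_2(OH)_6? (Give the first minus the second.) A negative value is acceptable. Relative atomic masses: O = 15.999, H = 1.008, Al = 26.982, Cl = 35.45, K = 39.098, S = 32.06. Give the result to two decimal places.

K in KCl: molar mass 74.548 g/mol; 1×39.098 = 39.098 g → 52.45 wt%.
K in KAl_3(SO_4)_2(OH)_6: molar mass 414.198 g/mol; 1×39.098 = 39.098 g → 9.44 wt%.
Difference = 52.45 − 9.44 = 43.01 percentage points.

43.01 percentage points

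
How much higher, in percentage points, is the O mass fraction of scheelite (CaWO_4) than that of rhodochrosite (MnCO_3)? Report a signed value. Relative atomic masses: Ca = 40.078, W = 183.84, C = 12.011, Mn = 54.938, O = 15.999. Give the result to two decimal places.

M(CaWO_4) = 287.914 g/mol, so wt% O = 63.996/287.914 × 100 = 22.23%.
M(MnCO_3) = 114.946 g/mol, so wt% O = 47.997/114.946 × 100 = 41.76%.
22.23 − 41.76 = -19.53 pp.

-19.53 percentage points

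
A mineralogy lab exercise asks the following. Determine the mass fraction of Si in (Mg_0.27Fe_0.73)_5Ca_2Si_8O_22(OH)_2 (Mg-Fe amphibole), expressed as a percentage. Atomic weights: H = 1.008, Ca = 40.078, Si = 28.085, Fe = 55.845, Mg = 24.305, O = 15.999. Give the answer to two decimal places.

Formula mass = 1.35·24.305 + 3.65·55.845 + 2·40.078 + 8·28.085 + 24·15.999 + 2·1.008 = 927.474 g/mol, of which 224.680 g is Si.
So Si makes up 224.680/927.474 = 0.2422 of the mass, i.e. 24.22%.

24.22 wt%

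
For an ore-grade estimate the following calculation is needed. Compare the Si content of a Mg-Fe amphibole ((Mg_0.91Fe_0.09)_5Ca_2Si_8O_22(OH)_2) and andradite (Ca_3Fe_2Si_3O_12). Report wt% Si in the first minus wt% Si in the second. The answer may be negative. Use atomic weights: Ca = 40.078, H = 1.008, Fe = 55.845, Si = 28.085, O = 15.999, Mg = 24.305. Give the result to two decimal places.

10.60 percentage points

First mineral: 224.680 g Si in 826.546 g formula = 27.18 wt% Si.
Second mineral: 84.255 g Si in 508.167 g formula = 16.58 wt% Si.
27.18% − 16.58% gives a difference of 10.60 percentage points.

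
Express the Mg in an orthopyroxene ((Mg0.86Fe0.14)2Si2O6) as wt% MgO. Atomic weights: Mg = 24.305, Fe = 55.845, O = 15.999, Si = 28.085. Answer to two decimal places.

33.07 wt%

Formula mass = 209.605 g/mol.
1.72 Mg → 1.7200 mol MgO per formula unit; M(MgO) = 40.304, so MgO mass = 69.323 g.
69.323/209.605 × 100 = 33.07 wt%.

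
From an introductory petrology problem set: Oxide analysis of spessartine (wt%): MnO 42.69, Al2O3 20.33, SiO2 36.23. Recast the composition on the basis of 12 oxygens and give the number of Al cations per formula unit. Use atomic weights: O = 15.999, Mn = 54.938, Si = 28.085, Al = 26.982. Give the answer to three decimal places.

42.69 wt% MnO ÷ 70.937 g/mol = 0.60180 mol, giving 0.60180 Mn and 0.60180 O.
20.33 wt% Al2O3 ÷ 101.961 g/mol = 0.19939 mol, giving 0.39878 Al and 0.59817 O.
36.23 wt% SiO2 ÷ 60.083 g/mol = 0.60300 mol, giving 0.60300 Si and 1.20600 O.
Oxygen sums to 2.40597; scaling by 12/2.40597 = 4.98759 puts the formula on 12 O.
Al: 0.39878 × 4.98759 = 1.989 atoms per formula unit.

1.989 Al apfu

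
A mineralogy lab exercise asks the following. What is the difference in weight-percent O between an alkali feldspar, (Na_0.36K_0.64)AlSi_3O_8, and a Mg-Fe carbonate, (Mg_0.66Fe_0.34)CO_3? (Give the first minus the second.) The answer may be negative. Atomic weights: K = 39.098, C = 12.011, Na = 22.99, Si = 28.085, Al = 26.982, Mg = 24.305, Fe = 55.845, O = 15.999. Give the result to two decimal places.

-3.54 percentage points

M((Na_0.36K_0.64)AlSi_3O_8) = 272.528 g/mol, so wt% O = 127.992/272.528 × 100 = 46.96%.
M((Mg_0.66Fe_0.34)CO_3) = 95.037 g/mol, so wt% O = 47.997/95.037 × 100 = 50.50%.
46.96 − 50.50 = -3.54 pp.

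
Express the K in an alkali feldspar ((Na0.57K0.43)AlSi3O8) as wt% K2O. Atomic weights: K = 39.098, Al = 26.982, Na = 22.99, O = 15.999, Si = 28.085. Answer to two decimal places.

7.52 wt%

Molar mass of (Na0.57K0.43)AlSi3O8 = 0.57×22.99 + 0.43×39.098 + 1×26.982 + 3×28.085 + 8×15.999 = 269.145 g/mol.
Each formula unit contains 0.43 K, equivalent to 0.43/2 = 0.2150 mol K2O.
M(K2O) = 2×39.098 + 1×15.999 = 94.195 g/mol.
Mass of K2O per formula unit = 0.2150 × 94.195 = 20.252 g.
K2O wt% = 20.252 / 269.145 × 100 = 7.52%.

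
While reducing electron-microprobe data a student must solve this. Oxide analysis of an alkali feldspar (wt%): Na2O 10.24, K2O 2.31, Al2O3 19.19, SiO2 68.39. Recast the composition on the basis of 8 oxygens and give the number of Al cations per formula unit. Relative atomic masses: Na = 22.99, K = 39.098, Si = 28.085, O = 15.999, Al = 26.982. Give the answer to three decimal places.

Na2O: 10.24/61.979 = 0.16522 mol → 0.33044 mol Na, 0.16522 mol O.
K2O: 2.31/94.195 = 0.02452 mol → 0.04904 mol K, 0.02452 mol O.
Al2O3: 19.19/101.961 = 0.18821 mol → 0.37642 mol Al, 0.56463 mol O.
SiO2: 68.39/60.083 = 1.13826 mol → 1.13826 mol Si, 2.27652 mol O.
Total oxygen = 3.03089 mol. Normalization factor = 8/3.03089 = 2.63949.
Al per 8 O = 0.37642 × 2.63949 = 0.994.

0.994 Al apfu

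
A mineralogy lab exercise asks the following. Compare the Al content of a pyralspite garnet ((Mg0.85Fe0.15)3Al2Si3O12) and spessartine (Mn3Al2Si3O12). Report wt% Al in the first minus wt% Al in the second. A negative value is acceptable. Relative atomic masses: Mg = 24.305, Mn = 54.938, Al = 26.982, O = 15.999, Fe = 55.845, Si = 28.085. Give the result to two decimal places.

2.03 percentage points

Al in (Mg0.85Fe0.15)3Al2Si3O12: molar mass 417.315 g/mol; 2×26.982 = 53.964 g → 12.93 wt%.
Al in Mn3Al2Si3O12: molar mass 495.021 g/mol; 2×26.982 = 53.964 g → 10.90 wt%.
Difference = 12.93 − 10.90 = 2.03 percentage points.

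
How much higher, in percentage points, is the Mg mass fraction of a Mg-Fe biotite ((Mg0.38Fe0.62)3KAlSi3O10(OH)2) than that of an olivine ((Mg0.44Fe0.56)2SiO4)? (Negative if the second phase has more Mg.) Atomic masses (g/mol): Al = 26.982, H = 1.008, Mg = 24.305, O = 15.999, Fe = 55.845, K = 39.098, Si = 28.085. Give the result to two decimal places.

-6.33 percentage points

First mineral: 27.708 g Mg in 475.918 g formula = 5.82 wt% Mg.
Second mineral: 21.388 g Mg in 176.016 g formula = 12.15 wt% Mg.
5.82% − 12.15% gives a difference of -6.33 percentage points.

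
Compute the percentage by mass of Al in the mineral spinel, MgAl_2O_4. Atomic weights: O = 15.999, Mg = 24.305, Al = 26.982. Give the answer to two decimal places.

Formula mass = 1×24.305 + 2×26.982 + 4×15.999 = 142.265 g/mol, of which 53.964 g is Al.
So Al makes up 53.964/142.265 = 0.3793 of the mass, i.e. 37.93%.

37.93 weight percent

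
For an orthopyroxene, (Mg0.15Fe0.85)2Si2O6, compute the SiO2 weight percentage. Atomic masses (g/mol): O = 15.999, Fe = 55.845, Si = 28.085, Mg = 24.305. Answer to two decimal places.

47.24 wt%

Formula mass = 254.392 g/mol.
2 Si → 2.0000 mol SiO2 per formula unit; M(SiO2) = 60.083, so SiO2 mass = 120.166 g.
120.166/254.392 × 100 = 47.24 wt%.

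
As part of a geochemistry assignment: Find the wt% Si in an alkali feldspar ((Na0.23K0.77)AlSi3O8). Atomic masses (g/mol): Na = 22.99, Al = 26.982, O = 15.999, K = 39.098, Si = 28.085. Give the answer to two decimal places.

M((Na0.23K0.77)AlSi3O8) = 274.622 g/mol.
Si contributes 3 × 28.085 = 84.255 g per mole.
84.255/274.622 = 0.3068 → 30.68%.

30.68 wt%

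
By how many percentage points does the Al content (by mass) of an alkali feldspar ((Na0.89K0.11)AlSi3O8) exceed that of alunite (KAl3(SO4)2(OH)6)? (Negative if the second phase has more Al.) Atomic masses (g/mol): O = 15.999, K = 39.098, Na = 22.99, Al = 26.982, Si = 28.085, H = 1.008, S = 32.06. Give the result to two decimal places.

Al in (Na0.89K0.11)AlSi3O8: molar mass 263.991 g/mol; 1×26.982 = 26.982 g → 10.22 wt%.
Al in KAl3(SO4)2(OH)6: molar mass 414.198 g/mol; 3×26.982 = 80.946 g → 19.54 wt%.
Difference = 10.22 − 19.54 = -9.32 percentage points.

-9.32 percentage points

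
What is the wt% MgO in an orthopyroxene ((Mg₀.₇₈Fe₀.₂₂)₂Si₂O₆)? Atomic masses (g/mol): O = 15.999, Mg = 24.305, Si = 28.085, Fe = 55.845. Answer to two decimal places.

Formula mass = 214.652 g/mol.
1.56 Mg → 1.5600 mol MgO per formula unit; M(MgO) = 40.304, so MgO mass = 62.874 g.
62.874/214.652 × 100 = 29.29 wt%.

29.29 wt%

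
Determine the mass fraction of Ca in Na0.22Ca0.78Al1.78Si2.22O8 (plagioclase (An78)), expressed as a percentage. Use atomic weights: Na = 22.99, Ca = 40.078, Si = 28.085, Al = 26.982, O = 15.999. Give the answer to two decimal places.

M(Na0.22Ca0.78Al1.78Si2.22O8) = 274.687 g/mol.
Ca contributes 0.78 × 40.078 = 31.261 g per mole.
31.261/274.687 = 0.1138 → 11.38%.

11.38 mass %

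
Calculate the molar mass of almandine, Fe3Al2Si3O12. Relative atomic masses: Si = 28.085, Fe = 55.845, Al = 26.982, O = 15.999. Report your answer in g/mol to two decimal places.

497.74 g/mol

The formula mass is the sum 3×55.845 + 2×26.982 + 3×28.085 + 12×15.999.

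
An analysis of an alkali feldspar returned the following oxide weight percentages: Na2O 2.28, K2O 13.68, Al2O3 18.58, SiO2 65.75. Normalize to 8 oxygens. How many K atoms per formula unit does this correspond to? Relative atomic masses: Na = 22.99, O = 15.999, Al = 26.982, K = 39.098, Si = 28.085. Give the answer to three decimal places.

0.797 K apfu

2.28 wt% Na2O ÷ 61.979 g/mol = 0.03679 mol, giving 0.07358 Na and 0.03679 O.
13.68 wt% K2O ÷ 94.195 g/mol = 0.14523 mol, giving 0.29046 K and 0.14523 O.
18.58 wt% Al2O3 ÷ 101.961 g/mol = 0.18223 mol, giving 0.36446 Al and 0.54669 O.
65.75 wt% SiO2 ÷ 60.083 g/mol = 1.09432 mol, giving 1.09432 Si and 2.18864 O.
Oxygen sums to 2.91735; scaling by 8/2.91735 = 2.74221 puts the formula on 8 O.
K: 0.29046 × 2.74221 = 0.797 atoms per formula unit.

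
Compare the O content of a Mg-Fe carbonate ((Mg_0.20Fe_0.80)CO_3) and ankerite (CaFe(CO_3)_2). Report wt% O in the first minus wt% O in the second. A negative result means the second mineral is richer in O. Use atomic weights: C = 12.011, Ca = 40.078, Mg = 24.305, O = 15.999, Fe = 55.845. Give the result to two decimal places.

-0.64 percentage points

First mineral: 47.997 g O in 109.545 g formula = 43.81 wt% O.
Second mineral: 95.994 g O in 215.939 g formula = 44.45 wt% O.
43.81% − 44.45% gives a difference of -0.64 percentage points.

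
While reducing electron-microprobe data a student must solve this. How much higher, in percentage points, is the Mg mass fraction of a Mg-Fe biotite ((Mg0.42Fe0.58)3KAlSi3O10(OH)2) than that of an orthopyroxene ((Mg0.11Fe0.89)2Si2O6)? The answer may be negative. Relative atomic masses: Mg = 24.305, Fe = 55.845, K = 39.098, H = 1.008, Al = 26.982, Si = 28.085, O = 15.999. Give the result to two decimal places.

Mg in (Mg0.42Fe0.58)3KAlSi3O10(OH)2: molar mass 472.134 g/mol; 1.26×24.305 = 30.624 g → 6.49 wt%.
Mg in (Mg0.11Fe0.89)2Si2O6: molar mass 256.915 g/mol; 0.22×24.305 = 5.347 g → 2.08 wt%.
Difference = 6.49 − 2.08 = 4.41 percentage points.

4.41 percentage points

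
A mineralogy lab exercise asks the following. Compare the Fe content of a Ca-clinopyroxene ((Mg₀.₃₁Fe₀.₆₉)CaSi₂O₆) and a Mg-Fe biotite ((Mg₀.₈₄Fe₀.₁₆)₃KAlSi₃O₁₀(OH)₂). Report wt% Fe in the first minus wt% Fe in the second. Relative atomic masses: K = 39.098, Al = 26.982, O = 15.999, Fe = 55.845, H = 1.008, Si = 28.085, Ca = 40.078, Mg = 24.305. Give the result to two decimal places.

Fe in (Mg₀.₃₁Fe₀.₆₉)CaSi₂O₆: molar mass 238.310 g/mol; 0.69×55.845 = 38.533 g → 16.17 wt%.
Fe in (Mg₀.₈₄Fe₀.₁₆)₃KAlSi₃O₁₀(OH)₂: molar mass 432.393 g/mol; 0.48×55.845 = 26.806 g → 6.20 wt%.
Difference = 16.17 − 6.20 = 9.97 percentage points.

9.97 percentage points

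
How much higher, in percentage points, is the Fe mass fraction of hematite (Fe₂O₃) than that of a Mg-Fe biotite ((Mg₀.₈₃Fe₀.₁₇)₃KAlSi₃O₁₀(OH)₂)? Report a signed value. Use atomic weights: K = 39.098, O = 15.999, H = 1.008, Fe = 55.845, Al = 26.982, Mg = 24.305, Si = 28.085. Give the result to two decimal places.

M(Fe₂O₃) = 159.687 g/mol, so wt% Fe = 111.690/159.687 × 100 = 69.94%.
M((Mg₀.₈₃Fe₀.₁₇)₃KAlSi₃O₁₀(OH)₂) = 433.339 g/mol, so wt% Fe = 28.481/433.339 × 100 = 6.57%.
69.94 − 6.57 = 63.37 pp.

63.37 percentage points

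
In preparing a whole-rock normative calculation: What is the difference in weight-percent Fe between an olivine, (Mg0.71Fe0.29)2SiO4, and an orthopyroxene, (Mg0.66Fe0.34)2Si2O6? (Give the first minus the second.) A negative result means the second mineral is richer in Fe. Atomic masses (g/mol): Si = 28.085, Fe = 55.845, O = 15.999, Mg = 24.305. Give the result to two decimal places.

M((Mg0.71Fe0.29)2SiO4) = 158.984 g/mol, so wt% Fe = 32.390/158.984 × 100 = 20.37%.
M((Mg0.66Fe0.34)2Si2O6) = 222.221 g/mol, so wt% Fe = 37.975/222.221 × 100 = 17.09%.
20.37 − 17.09 = 3.28 pp.

3.28 percentage points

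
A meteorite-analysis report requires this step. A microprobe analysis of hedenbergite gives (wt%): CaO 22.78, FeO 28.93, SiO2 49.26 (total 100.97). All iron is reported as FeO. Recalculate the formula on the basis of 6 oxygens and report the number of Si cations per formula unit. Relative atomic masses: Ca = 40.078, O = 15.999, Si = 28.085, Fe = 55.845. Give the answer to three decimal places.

2.009 Si apfu

CaO: 22.78/56.077 = 0.40623 mol → 0.40623 mol Ca, 0.40623 mol O.
FeO: 28.93/71.844 = 0.40268 mol → 0.40268 mol Fe, 0.40268 mol O.
SiO2: 49.26/60.083 = 0.81987 mol → 0.81987 mol Si, 1.63974 mol O.
Total oxygen = 2.44865 mol. Normalization factor = 6/2.44865 = 2.45033.
Si per 6 O = 0.81987 × 2.45033 = 2.009.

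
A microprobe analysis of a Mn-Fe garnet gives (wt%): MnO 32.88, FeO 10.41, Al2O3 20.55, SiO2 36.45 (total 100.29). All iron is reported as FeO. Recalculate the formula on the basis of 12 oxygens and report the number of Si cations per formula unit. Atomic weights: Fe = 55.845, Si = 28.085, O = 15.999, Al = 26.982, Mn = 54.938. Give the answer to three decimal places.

3.000 Si apfu

MnO (M=70.937): mol = 0.46351; Mn = 0.46351, O = 0.46351.
FeO (M=71.844): mol = 0.14490; Fe = 0.14490, O = 0.14490.
Al2O3 (M=101.961): mol = 0.20155; Al = 0.40310, O = 0.60465.
SiO2 (M=60.083): mol = 0.60666; Si = 0.60666, O = 1.21332.
ΣO = 2.42638; factor = 12/ΣO = 4.94564.
Si apfu = 0.60666 × 4.94564 = 3.000.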